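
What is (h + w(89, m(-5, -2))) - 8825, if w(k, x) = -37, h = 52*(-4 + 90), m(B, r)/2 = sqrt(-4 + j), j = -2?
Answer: -4390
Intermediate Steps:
m(B, r) = 2*I*sqrt(6) (m(B, r) = 2*sqrt(-4 - 2) = 2*sqrt(-6) = 2*(I*sqrt(6)) = 2*I*sqrt(6))
h = 4472 (h = 52*86 = 4472)
(h + w(89, m(-5, -2))) - 8825 = (4472 - 37) - 8825 = 4435 - 8825 = -4390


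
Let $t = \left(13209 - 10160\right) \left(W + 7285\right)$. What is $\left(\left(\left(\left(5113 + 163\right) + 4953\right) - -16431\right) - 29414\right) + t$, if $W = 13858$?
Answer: $64462253$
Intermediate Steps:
$t = 64465007$ ($t = \left(13209 - 10160\right) \left(13858 + 7285\right) = 3049 \cdot 21143 = 64465007$)
$\left(\left(\left(\left(5113 + 163\right) + 4953\right) - -16431\right) - 29414\right) + t = \left(\left(\left(\left(5113 + 163\right) + 4953\right) - -16431\right) - 29414\right) + 64465007 = \left(\left(\left(5276 + 4953\right) + 16431\right) - 29414\right) + 64465007 = \left(\left(10229 + 16431\right) - 29414\right) + 64465007 = \left(26660 - 29414\right) + 64465007 = -2754 + 64465007 = 64462253$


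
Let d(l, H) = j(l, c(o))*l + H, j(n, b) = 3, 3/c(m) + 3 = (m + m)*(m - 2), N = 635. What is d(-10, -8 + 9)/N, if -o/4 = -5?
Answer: -29/635 ≈ -0.045669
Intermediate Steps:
o = 20 (o = -4*(-5) = 20)
c(m) = 3/(-3 + 2*m*(-2 + m)) (c(m) = 3/(-3 + (m + m)*(m - 2)) = 3/(-3 + (2*m)*(-2 + m)) = 3/(-3 + 2*m*(-2 + m)))
d(l, H) = H + 3*l (d(l, H) = 3*l + H = H + 3*l)
d(-10, -8 + 9)/N = ((-8 + 9) + 3*(-10))/635 = (1 - 30)*(1/635) = -29*1/635 = -29/635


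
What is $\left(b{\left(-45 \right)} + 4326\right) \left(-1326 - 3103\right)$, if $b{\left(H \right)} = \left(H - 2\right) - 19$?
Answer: $-18867540$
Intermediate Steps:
$b{\left(H \right)} = -21 + H$ ($b{\left(H \right)} = \left(-2 + H\right) - 19 = -21 + H$)
$\left(b{\left(-45 \right)} + 4326\right) \left(-1326 - 3103\right) = \left(\left(-21 - 45\right) + 4326\right) \left(-1326 - 3103\right) = \left(-66 + 4326\right) \left(-4429\right) = 4260 \left(-4429\right) = -18867540$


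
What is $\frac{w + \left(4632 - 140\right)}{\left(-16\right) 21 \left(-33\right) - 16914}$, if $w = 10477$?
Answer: $- \frac{14969}{5826} \approx -2.5693$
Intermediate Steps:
$\frac{w + \left(4632 - 140\right)}{\left(-16\right) 21 \left(-33\right) - 16914} = \frac{10477 + \left(4632 - 140\right)}{\left(-16\right) 21 \left(-33\right) - 16914} = \frac{10477 + \left(4632 - 140\right)}{\left(-336\right) \left(-33\right) - 16914} = \frac{10477 + 4492}{11088 - 16914} = \frac{14969}{-5826} = 14969 \left(- \frac{1}{5826}\right) = - \frac{14969}{5826}$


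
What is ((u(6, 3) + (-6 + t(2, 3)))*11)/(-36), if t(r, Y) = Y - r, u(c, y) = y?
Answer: 11/18 ≈ 0.61111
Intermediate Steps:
((u(6, 3) + (-6 + t(2, 3)))*11)/(-36) = ((3 + (-6 + (3 - 1*2)))*11)/(-36) = ((3 + (-6 + (3 - 2)))*11)*(-1/36) = ((3 + (-6 + 1))*11)*(-1/36) = ((3 - 5)*11)*(-1/36) = -2*11*(-1/36) = -22*(-1/36) = 11/18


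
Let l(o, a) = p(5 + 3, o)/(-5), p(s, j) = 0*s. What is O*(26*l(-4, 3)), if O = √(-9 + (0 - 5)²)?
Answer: 0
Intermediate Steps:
p(s, j) = 0
l(o, a) = 0 (l(o, a) = 0/(-5) = 0*(-⅕) = 0)
O = 4 (O = √(-9 + (-5)²) = √(-9 + 25) = √16 = 4)
O*(26*l(-4, 3)) = 4*(26*0) = 4*0 = 0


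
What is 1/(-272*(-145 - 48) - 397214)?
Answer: -1/344718 ≈ -2.9009e-6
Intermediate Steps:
1/(-272*(-145 - 48) - 397214) = 1/(-272*(-193) - 397214) = 1/(52496 - 397214) = 1/(-344718) = -1/344718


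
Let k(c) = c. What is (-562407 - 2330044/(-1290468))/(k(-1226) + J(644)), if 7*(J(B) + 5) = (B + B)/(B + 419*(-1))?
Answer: 13608110745600/29765827349 ≈ 457.17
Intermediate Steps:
J(B) = -5 + 2*B/(7*(-419 + B)) (J(B) = -5 + ((B + B)/(B + 419*(-1)))/7 = -5 + ((2*B)/(B - 419))/7 = -5 + ((2*B)/(-419 + B))/7 = -5 + (2*B/(-419 + B))/7 = -5 + 2*B/(7*(-419 + B)))
(-562407 - 2330044/(-1290468))/(k(-1226) + J(644)) = (-562407 - 2330044/(-1290468))/(-1226 + (14665 - 33*644)/(7*(-419 + 644))) = (-562407 - 2330044*(-1/1290468))/(-1226 + (⅐)*(14665 - 21252)/225) = (-562407 + 582511/322617)/(-1226 + (⅐)*(1/225)*(-6587)) = -181441476608/(322617*(-1226 - 941/225)) = -181441476608/(322617*(-276791/225)) = -181441476608/322617*(-225/276791) = 13608110745600/29765827349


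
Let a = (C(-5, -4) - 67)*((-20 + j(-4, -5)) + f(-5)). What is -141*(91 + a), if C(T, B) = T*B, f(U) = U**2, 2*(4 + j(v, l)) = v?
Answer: -19458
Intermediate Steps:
j(v, l) = -4 + v/2
C(T, B) = B*T
a = 47 (a = (-4*(-5) - 67)*((-20 + (-4 + (1/2)*(-4))) + (-5)**2) = (20 - 67)*((-20 + (-4 - 2)) + 25) = -47*((-20 - 6) + 25) = -47*(-26 + 25) = -47*(-1) = 47)
-141*(91 + a) = -141*(91 + 47) = -141*138 = -19458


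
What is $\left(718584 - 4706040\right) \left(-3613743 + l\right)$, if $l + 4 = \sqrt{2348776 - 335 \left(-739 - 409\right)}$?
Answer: $14409657157632 - 7974912 \sqrt{683339} \approx 1.4403 \cdot 10^{13}$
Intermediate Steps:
$l = -4 + 2 \sqrt{683339}$ ($l = -4 + \sqrt{2348776 - 335 \left(-739 - 409\right)} = -4 + \sqrt{2348776 - -384580} = -4 + \sqrt{2348776 + 384580} = -4 + \sqrt{2733356} = -4 + 2 \sqrt{683339} \approx 1649.3$)
$\left(718584 - 4706040\right) \left(-3613743 + l\right) = \left(718584 - 4706040\right) \left(-3613743 - \left(4 - 2 \sqrt{683339}\right)\right) = - 3987456 \left(-3613747 + 2 \sqrt{683339}\right) = 14409657157632 - 7974912 \sqrt{683339}$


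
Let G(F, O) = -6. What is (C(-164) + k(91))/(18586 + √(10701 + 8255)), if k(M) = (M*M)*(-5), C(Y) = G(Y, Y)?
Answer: -384832423/172710220 + 41411*√4739/172710220 ≈ -2.2117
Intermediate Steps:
C(Y) = -6
k(M) = -5*M² (k(M) = M²*(-5) = -5*M²)
(C(-164) + k(91))/(18586 + √(10701 + 8255)) = (-6 - 5*91²)/(18586 + √(10701 + 8255)) = (-6 - 5*8281)/(18586 + √18956) = (-6 - 41405)/(18586 + 2*√4739) = -41411/(18586 + 2*√4739)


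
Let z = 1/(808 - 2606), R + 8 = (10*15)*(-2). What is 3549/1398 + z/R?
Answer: 327563469/129031672 ≈ 2.5386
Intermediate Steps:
R = -308 (R = -8 + (10*15)*(-2) = -8 + 150*(-2) = -8 - 300 = -308)
z = -1/1798 (z = 1/(-1798) = -1/1798 ≈ -0.00055617)
3549/1398 + z/R = 3549/1398 - 1/1798/(-308) = 3549*(1/1398) - 1/1798*(-1/308) = 1183/466 + 1/553784 = 327563469/129031672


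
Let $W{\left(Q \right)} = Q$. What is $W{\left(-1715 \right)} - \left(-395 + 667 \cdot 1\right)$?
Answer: $-1987$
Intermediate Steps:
$W{\left(-1715 \right)} - \left(-395 + 667 \cdot 1\right) = -1715 - \left(-395 + 667 \cdot 1\right) = -1715 - \left(-395 + 667\right) = -1715 - 272 = -1987$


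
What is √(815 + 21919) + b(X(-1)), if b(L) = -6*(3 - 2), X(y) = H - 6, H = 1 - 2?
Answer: -6 + 3*√2526 ≈ 144.78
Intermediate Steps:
H = -1
X(y) = -7 (X(y) = -1 - 6 = -7)
b(L) = -6 (b(L) = -6*1 = -6)
√(815 + 21919) + b(X(-1)) = √(815 + 21919) - 6 = √22734 - 6 = 3*√2526 - 6 = -6 + 3*√2526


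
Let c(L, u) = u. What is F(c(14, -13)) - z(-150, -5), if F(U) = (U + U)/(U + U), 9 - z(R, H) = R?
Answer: -158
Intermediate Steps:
z(R, H) = 9 - R
F(U) = 1 (F(U) = (2*U)/((2*U)) = (2*U)*(1/(2*U)) = 1)
F(c(14, -13)) - z(-150, -5) = 1 - (9 - 1*(-150)) = 1 - (9 + 150) = 1 - 1*159 = 1 - 159 = -158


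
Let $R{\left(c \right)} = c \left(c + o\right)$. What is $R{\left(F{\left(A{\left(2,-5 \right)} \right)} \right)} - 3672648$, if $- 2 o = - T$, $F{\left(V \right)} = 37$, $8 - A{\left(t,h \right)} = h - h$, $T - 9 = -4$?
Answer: $- \frac{7342373}{2} \approx -3.6712 \cdot 10^{6}$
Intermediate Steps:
$T = 5$ ($T = 9 - 4 = 5$)
$A{\left(t,h \right)} = 8$ ($A{\left(t,h \right)} = 8 - \left(h - h\right) = 8 - 0 = 8 + 0 = 8$)
$o = \frac{5}{2}$ ($o = - \frac{\left(-1\right) 5}{2} = \left(- \frac{1}{2}\right) \left(-5\right) = \frac{5}{2} \approx 2.5$)
$R{\left(c \right)} = c \left(\frac{5}{2} + c\right)$ ($R{\left(c \right)} = c \left(c + \frac{5}{2}\right) = c \left(\frac{5}{2} + c\right)$)
$R{\left(F{\left(A{\left(2,-5 \right)} \right)} \right)} - 3672648 = \frac{1}{2} \cdot 37 \left(5 + 2 \cdot 37\right) - 3672648 = \frac{1}{2} \cdot 37 \left(5 + 74\right) - 3672648 = \frac{1}{2} \cdot 37 \cdot 79 - 3672648 = \frac{2923}{2} - 3672648 = - \frac{7342373}{2}$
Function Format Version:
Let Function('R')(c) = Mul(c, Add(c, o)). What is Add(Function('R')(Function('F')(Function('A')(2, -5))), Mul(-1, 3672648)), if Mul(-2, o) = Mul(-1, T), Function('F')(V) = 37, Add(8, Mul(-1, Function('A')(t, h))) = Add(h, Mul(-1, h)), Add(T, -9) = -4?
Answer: Rational(-7342373, 2) ≈ -3.6712e+6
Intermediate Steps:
T = 5 (T = Add(9, -4) = 5)
Function('A')(t, h) = 8 (Function('A')(t, h) = Add(8, Mul(-1, Add(h, Mul(-1, h)))) = Add(8, Mul(-1, 0)) = Add(8, 0) = 8)
o = Rational(5, 2) (o = Mul(Rational(-1, 2), Mul(-1, 5)) = Mul(Rational(-1, 2), -5) = Rational(5, 2) ≈ 2.5000)
Function('R')(c) = Mul(c, Add(Rational(5, 2), c)) (Function('R')(c) = Mul(c, Add(c, Rational(5, 2))) = Mul(c, Add(Rational(5, 2), c)))
Add(Function('R')(Function('F')(Function('A')(2, -5))), Mul(-1, 3672648)) = Add(Mul(Rational(1, 2), 37, Add(5, Mul(2, 37))), Mul(-1, 3672648)) = Add(Mul(Rational(1, 2), 37, Add(5, 74)), -3672648) = Add(Mul(Rational(1, 2), 37, 79), -3672648) = Add(Rational(2923, 2), -3672648) = Rational(-7342373, 2)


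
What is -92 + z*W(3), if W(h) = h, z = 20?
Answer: -32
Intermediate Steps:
-92 + z*W(3) = -92 + 20*3 = -92 + 60 = -32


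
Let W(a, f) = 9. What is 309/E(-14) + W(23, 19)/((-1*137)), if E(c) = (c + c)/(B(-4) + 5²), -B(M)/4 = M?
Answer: -1735905/3836 ≈ -452.53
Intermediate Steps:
B(M) = -4*M
E(c) = 2*c/41 (E(c) = (c + c)/(-4*(-4) + 5²) = (2*c)/(16 + 25) = (2*c)/41 = (2*c)*(1/41) = 2*c/41)
309/E(-14) + W(23, 19)/((-1*137)) = 309/(((2/41)*(-14))) + 9/((-1*137)) = 309/(-28/41) + 9/(-137) = 309*(-41/28) + 9*(-1/137) = -12669/28 - 9/137 = -1735905/3836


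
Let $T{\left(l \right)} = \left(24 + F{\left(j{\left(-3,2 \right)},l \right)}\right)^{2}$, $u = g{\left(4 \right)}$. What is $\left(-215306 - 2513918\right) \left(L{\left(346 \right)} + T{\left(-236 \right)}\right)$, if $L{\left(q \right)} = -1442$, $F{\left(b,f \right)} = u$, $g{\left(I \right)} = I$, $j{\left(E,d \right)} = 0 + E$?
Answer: $1795829392$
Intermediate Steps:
$j{\left(E,d \right)} = E$
$u = 4$
$F{\left(b,f \right)} = 4$
$T{\left(l \right)} = 784$ ($T{\left(l \right)} = \left(24 + 4\right)^{2} = 28^{2} = 784$)
$\left(-215306 - 2513918\right) \left(L{\left(346 \right)} + T{\left(-236 \right)}\right) = \left(-215306 - 2513918\right) \left(-1442 + 784\right) = \left(-2729224\right) \left(-658\right) = 1795829392$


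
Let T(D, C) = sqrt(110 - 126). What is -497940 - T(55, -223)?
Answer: -497940 - 4*I ≈ -4.9794e+5 - 4.0*I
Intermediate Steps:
T(D, C) = 4*I (T(D, C) = sqrt(-16) = 4*I)
-497940 - T(55, -223) = -497940 - 4*I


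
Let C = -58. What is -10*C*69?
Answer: 40020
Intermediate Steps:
-10*C*69 = -10*(-58)*69 = 580*69 = 40020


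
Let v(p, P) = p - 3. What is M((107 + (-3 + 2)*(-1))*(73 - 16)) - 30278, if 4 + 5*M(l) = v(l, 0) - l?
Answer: -151397/5 ≈ -30279.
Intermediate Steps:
v(p, P) = -3 + p
M(l) = -7/5 (M(l) = -⅘ + ((-3 + l) - l)/5 = -⅘ + (⅕)*(-3) = -⅘ - ⅗ = -7/5)
M((107 + (-3 + 2)*(-1))*(73 - 16)) - 30278 = -7/5 - 30278 = -151397/5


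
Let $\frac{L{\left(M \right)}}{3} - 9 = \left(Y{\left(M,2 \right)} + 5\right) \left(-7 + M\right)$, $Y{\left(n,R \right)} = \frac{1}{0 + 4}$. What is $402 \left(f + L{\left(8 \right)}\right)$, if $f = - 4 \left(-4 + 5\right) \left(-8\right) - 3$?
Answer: $\frac{57687}{2} \approx 28844.0$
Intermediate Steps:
$Y{\left(n,R \right)} = \frac{1}{4}$
$L{\left(M \right)} = - \frac{333}{4} + \frac{63 M}{4}$ ($L{\left(M \right)} = 27 + 3 \left(\frac{1}{4} + 5\right) \left(-7 + M\right) = 27 + 3 \frac{21 \left(-7 + M\right)}{4} = 27 + 3 \left(- \frac{147}{4} + \frac{21 M}{4}\right) = 27 + \left(- \frac{441}{4} + \frac{63 M}{4}\right) = - \frac{333}{4} + \frac{63 M}{4}$)
$f = 29$ ($f = \left(-4\right) 1 \left(-8\right) - 3 = \left(-4\right) \left(-8\right) - 3 = 32 - 3 = 29$)
$402 \left(f + L{\left(8 \right)}\right) = 402 \left(29 + \left(- \frac{333}{4} + \frac{63}{4} \cdot 8\right)\right) = 402 \left(29 + \left(- \frac{333}{4} + 126\right)\right) = 402 \left(29 + \frac{171}{4}\right) = 402 \cdot \frac{287}{4} = \frac{57687}{2}$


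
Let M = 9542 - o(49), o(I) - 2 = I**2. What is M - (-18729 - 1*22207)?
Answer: 48075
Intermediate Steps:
o(I) = 2 + I**2
M = 7139 (M = 9542 - (2 + 49**2) = 9542 - (2 + 2401) = 9542 - 1*2403 = 9542 - 2403 = 7139)
M - (-18729 - 1*22207) = 7139 - (-18729 - 1*22207) = 7139 - (-18729 - 22207) = 7139 - 1*(-40936) = 7139 + 40936 = 48075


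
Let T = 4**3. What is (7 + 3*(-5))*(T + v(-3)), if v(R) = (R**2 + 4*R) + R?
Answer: -464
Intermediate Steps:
T = 64
v(R) = R**2 + 5*R
(7 + 3*(-5))*(T + v(-3)) = (7 + 3*(-5))*(64 - 3*(5 - 3)) = (7 - 15)*(64 - 3*2) = -8*(64 - 6) = -8*58 = -464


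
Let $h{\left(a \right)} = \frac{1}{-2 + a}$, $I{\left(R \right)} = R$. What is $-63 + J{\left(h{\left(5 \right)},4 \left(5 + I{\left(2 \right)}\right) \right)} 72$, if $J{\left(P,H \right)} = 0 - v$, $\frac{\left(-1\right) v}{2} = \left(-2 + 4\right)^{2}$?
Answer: $513$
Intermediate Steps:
$v = -8$ ($v = - 2 \left(-2 + 4\right)^{2} = - 2 \cdot 2^{2} = \left(-2\right) 4 = -8$)
$J{\left(P,H \right)} = 8$ ($J{\left(P,H \right)} = 0 - -8 = 0 + 8 = 8$)
$-63 + J{\left(h{\left(5 \right)},4 \left(5 + I{\left(2 \right)}\right) \right)} 72 = -63 + 8 \cdot 72 = -63 + 576 = 513$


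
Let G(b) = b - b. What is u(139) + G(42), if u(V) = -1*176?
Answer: -176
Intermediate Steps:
u(V) = -176
G(b) = 0
u(139) + G(42) = -176 + 0 = -176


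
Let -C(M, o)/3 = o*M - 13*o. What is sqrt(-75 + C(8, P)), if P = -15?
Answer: 10*I*sqrt(3) ≈ 17.32*I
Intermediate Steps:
C(M, o) = 39*o - 3*M*o (C(M, o) = -3*(o*M - 13*o) = -3*(M*o - 13*o) = -3*(-13*o + M*o) = 39*o - 3*M*o)
sqrt(-75 + C(8, P)) = sqrt(-75 + 3*(-15)*(13 - 1*8)) = sqrt(-75 + 3*(-15)*(13 - 8)) = sqrt(-75 + 3*(-15)*5) = sqrt(-75 - 225) = sqrt(-300) = 10*I*sqrt(3)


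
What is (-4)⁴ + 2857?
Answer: 3113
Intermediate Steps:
(-4)⁴ + 2857 = 256 + 2857 = 3113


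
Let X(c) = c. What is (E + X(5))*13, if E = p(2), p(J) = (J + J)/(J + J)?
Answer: 78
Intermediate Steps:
p(J) = 1 (p(J) = (2*J)/((2*J)) = (2*J)*(1/(2*J)) = 1)
E = 1
(E + X(5))*13 = (1 + 5)*13 = 6*13 = 78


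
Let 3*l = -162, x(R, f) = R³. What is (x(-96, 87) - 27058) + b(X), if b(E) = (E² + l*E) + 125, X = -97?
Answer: -897022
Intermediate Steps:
l = -54 (l = (⅓)*(-162) = -54)
b(E) = 125 + E² - 54*E (b(E) = (E² - 54*E) + 125 = 125 + E² - 54*E)
(x(-96, 87) - 27058) + b(X) = ((-96)³ - 27058) + (125 + (-97)² - 54*(-97)) = (-884736 - 27058) + (125 + 9409 + 5238) = -911794 + 14772 = -897022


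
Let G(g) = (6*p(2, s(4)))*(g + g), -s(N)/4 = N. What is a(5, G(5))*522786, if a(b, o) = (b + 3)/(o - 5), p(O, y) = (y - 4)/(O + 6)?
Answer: -4182288/155 ≈ -26983.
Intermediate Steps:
s(N) = -4*N
p(O, y) = (-4 + y)/(6 + O)
G(g) = -30*g (G(g) = (6*((-4 - 4*4)/(6 + 2)))*(g + g) = (6*((-4 - 16)/8))*(2*g) = (6*((⅛)*(-20)))*(2*g) = (6*(-5/2))*(2*g) = -30*g)
a(b, o) = (3 + b)/(-5 + o)
a(5, G(5))*522786 = ((3 + 5)/(-5 - 30*5))*522786 = (8/(-5 - 150))*522786 = (8/(-155))*522786 = -1/155*8*522786 = -8/155*522786 = -4182288/155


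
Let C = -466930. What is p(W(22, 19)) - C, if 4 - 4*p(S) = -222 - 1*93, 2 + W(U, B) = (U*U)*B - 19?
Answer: 1868039/4 ≈ 4.6701e+5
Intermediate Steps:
W(U, B) = -21 + B*U² (W(U, B) = -2 + ((U*U)*B - 19) = -2 + (U²*B - 19) = -2 + (B*U² - 19) = -2 + (-19 + B*U²) = -21 + B*U²)
p(S) = 319/4 (p(S) = 1 - (-222 - 1*93)/4 = 1 - (-222 - 93)/4 = 1 - ¼*(-315) = 1 + 315/4 = 319/4)
p(W(22, 19)) - C = 319/4 - 1*(-466930) = 319/4 + 466930 = 1868039/4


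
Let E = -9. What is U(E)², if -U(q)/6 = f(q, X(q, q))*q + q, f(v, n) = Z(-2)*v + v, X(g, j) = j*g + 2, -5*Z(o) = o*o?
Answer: 46656/25 ≈ 1866.2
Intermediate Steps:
Z(o) = -o²/5 (Z(o) = -o*o/5 = -o²/5)
X(g, j) = 2 + g*j (X(g, j) = g*j + 2 = 2 + g*j)
f(v, n) = v/5 (f(v, n) = (-⅕*(-2)²)*v + v = (-⅕*4)*v + v = -4*v/5 + v = v/5)
U(q) = -6*q - 6*q²/5 (U(q) = -6*((q/5)*q + q) = -6*(q²/5 + q) = -6*(q + q²/5) = -6*q - 6*q²/5)
U(E)² = (-6/5*(-9)*(5 - 9))² = (-6/5*(-9)*(-4))² = (-216/5)² = 46656/25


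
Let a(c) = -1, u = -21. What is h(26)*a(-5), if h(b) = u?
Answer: 21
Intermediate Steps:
h(b) = -21
h(26)*a(-5) = -21*(-1) = 21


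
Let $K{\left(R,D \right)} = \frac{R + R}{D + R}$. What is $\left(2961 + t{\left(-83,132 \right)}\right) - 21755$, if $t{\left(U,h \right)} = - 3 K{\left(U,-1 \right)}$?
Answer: $- \frac{263199}{14} \approx -18800.0$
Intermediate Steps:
$K{\left(R,D \right)} = \frac{2 R}{D + R}$
$t{\left(U,h \right)} = - \frac{6 U}{-1 + U}$ ($t{\left(U,h \right)} = - 3 \frac{2 U}{-1 + U} = - \frac{6 U}{-1 + U}$)
$\left(2961 + t{\left(-83,132 \right)}\right) - 21755 = \left(2961 - - \frac{498}{-1 - 83}\right) - 21755 = \left(2961 - - \frac{498}{-84}\right) - 21755 = \left(2961 - \left(-498\right) \left(- \frac{1}{84}\right)\right) - 21755 = \left(2961 - \frac{83}{14}\right) - 21755 = \frac{41371}{14} - 21755 = - \frac{263199}{14}$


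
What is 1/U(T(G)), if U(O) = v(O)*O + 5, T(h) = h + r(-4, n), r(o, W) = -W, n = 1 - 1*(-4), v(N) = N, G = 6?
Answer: ⅙ ≈ 0.16667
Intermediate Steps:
n = 5 (n = 1 + 4 = 5)
T(h) = -5 + h (T(h) = h - 1*5 = h - 5 = -5 + h)
U(O) = 5 + O² (U(O) = O*O + 5 = O² + 5 = 5 + O²)
1/U(T(G)) = 1/(5 + (-5 + 6)²) = 1/(5 + 1²) = 1/(5 + 1) = 1/6 = ⅙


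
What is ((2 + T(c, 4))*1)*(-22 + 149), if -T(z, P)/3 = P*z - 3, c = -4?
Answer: 7493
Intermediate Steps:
T(z, P) = 9 - 3*P*z (T(z, P) = -3*(P*z - 3) = -3*(-3 + P*z) = 9 - 3*P*z)
((2 + T(c, 4))*1)*(-22 + 149) = ((2 + (9 - 3*4*(-4)))*1)*(-22 + 149) = ((2 + (9 + 48))*1)*127 = ((2 + 57)*1)*127 = (59*1)*127 = 59*127 = 7493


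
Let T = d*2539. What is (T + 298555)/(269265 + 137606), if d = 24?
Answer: 359491/406871 ≈ 0.88355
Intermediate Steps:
T = 60936 (T = 24*2539 = 60936)
(T + 298555)/(269265 + 137606) = (60936 + 298555)/(269265 + 137606) = 359491/406871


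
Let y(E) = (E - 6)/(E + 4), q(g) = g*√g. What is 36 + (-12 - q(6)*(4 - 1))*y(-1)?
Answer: 64 + 42*√6 ≈ 166.88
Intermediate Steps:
q(g) = g^(3/2)
y(E) = (-6 + E)/(4 + E)
36 + (-12 - q(6)*(4 - 1))*y(-1) = 36 + (-12 - 6^(3/2)*(4 - 1))*((-6 - 1)/(4 - 1)) = 36 + (-12 - 6*√6*3)*(-7/3) = 36 + (-12 - 18*√6)*((⅓)*(-7)) = 36 + (-12 - 18*√6)*(-7/3) = 36 + (28 + 42*√6) = 64 + 42*√6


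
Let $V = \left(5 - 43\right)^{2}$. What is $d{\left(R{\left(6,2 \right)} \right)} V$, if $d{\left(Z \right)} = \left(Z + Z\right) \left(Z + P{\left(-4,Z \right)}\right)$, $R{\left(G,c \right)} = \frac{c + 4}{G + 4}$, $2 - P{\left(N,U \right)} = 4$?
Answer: $- \frac{60648}{25} \approx -2425.9$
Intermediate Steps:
$P{\left(N,U \right)} = -2$ ($P{\left(N,U \right)} = 2 - 4 = -2$)
$R{\left(G,c \right)} = \frac{4 + c}{4 + G}$
$V = 1444$ ($V = \left(-38\right)^{2} = 1444$)
$d{\left(Z \right)} = 2 Z \left(-2 + Z\right)$ ($d{\left(Z \right)} = \left(Z + Z\right) \left(Z - 2\right) = 2 Z \left(-2 + Z\right)$)
$d{\left(R{\left(6,2 \right)} \right)} V = 2 \frac{4 + 2}{4 + 6} \left(-2 + \frac{4 + 2}{4 + 6}\right) 1444 = 2 \cdot \frac{1}{10} \cdot 6 \left(-2 + \frac{1}{10} \cdot 6\right) 1444 = 2 \cdot \frac{3}{5} \left(-2 + \frac{3}{5}\right) 1444 = 2 \cdot \frac{3}{5} \left(- \frac{7}{5}\right) 1444 = \left(- \frac{42}{25}\right) 1444 = - \frac{60648}{25}$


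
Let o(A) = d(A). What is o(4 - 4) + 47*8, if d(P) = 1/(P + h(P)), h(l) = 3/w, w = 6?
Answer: 378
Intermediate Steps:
h(l) = ½ (h(l) = 3/6 = 3*(⅙) = ½)
d(P) = 1/(½ + P) (d(P) = 1/(P + ½) = 1/(½ + P))
o(A) = 2/(1 + 2*A)
o(4 - 4) + 47*8 = 2/(1 + 2*(4 - 4)) + 47*8 = 2/(1 + 2*0) + 376 = 2/(1 + 0) + 376 = 2/1 + 376 = 2*1 + 376 = 2 + 376 = 378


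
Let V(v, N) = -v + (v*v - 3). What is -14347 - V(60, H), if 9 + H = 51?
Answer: -17884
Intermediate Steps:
H = 42 (H = -9 + 51 = 42)
V(v, N) = -3 + v**2 - v (V(v, N) = -v + (v**2 - 3) = -v + (-3 + v**2) = -3 + v**2 - v)
-14347 - V(60, H) = -14347 - (-3 + 60**2 - 1*60) = -14347 - (-3 + 3600 - 60) = -14347 - 1*3537 = -14347 - 3537 = -17884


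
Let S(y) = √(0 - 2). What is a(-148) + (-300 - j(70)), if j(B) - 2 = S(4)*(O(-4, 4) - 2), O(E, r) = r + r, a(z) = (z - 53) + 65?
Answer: -438 - 6*I*√2 ≈ -438.0 - 8.4853*I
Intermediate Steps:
S(y) = I*√2 (S(y) = √(-2) = I*√2)
a(z) = 12 + z (a(z) = (-53 + z) + 65 = 12 + z)
O(E, r) = 2*r
j(B) = 2 + 6*I*√2 (j(B) = 2 + (I*√2)*(2*4 - 2) = 2 + (I*√2)*(8 - 2) = 2 + (I*√2)*6 = 2 + 6*I*√2)
a(-148) + (-300 - j(70)) = (12 - 148) + (-300 - (2 + 6*I*√2)) = -136 + (-300 + (-2 - 6*I*√2)) = -136 + (-302 - 6*I*√2) = -438 - 6*I*√2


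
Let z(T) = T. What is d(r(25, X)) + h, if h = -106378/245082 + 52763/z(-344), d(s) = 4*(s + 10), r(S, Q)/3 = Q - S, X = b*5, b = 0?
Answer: -17443994839/42154104 ≈ -413.81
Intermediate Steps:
X = 0 (X = 0*5 = 0)
r(S, Q) = -3*S + 3*Q (r(S, Q) = 3*(Q - S) = -3*S + 3*Q)
d(s) = 40 + 4*s (d(s) = 4*(10 + s) = 40 + 4*s)
h = -6483927799/42154104 (h = -106378/245082 + 52763/(-344) = -106378*1/245082 + 52763*(-1/344) = -53189/122541 - 52763/344 = -6483927799/42154104 ≈ -153.81)
d(r(25, X)) + h = (40 + 4*(-3*25 + 3*0)) - 6483927799/42154104 = (40 + 4*(-75 + 0)) - 6483927799/42154104 = (40 + 4*(-75)) - 6483927799/42154104 = (40 - 300) - 6483927799/42154104 = -260 - 6483927799/42154104 = -17443994839/42154104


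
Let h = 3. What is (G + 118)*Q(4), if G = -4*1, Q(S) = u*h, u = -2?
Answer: -684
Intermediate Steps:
Q(S) = -6 (Q(S) = -2*3 = -6)
G = -4
(G + 118)*Q(4) = (-4 + 118)*(-6) = 114*(-6) = -684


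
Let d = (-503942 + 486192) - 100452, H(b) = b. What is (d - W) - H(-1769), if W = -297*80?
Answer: -92673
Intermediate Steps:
W = -23760
d = -118202 (d = -17750 - 100452 = -118202)
(d - W) - H(-1769) = (-118202 - 1*(-23760)) - 1*(-1769) = (-118202 + 23760) + 1769 = -94442 + 1769 = -92673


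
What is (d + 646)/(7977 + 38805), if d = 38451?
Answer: 39097/46782 ≈ 0.83573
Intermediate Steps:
(d + 646)/(7977 + 38805) = (38451 + 646)/(7977 + 38805) = 39097/46782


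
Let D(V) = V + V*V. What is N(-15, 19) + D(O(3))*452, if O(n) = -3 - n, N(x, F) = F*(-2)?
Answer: 13522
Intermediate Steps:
N(x, F) = -2*F
D(V) = V + V**2
N(-15, 19) + D(O(3))*452 = -2*19 + ((-3 - 1*3)*(1 + (-3 - 1*3)))*452 = -38 + ((-3 - 3)*(1 + (-3 - 3)))*452 = -38 - 6*(1 - 6)*452 = -38 - 6*(-5)*452 = -38 + 30*452 = -38 + 13560 = 13522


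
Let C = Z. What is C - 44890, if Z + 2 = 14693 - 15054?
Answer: -45253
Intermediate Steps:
Z = -363 (Z = -2 + (14693 - 15054) = -2 - 361 = -363)
C = -363
C - 44890 = -363 - 44890 = -45253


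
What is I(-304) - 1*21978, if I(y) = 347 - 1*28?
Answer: -21659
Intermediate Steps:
I(y) = 319 (I(y) = 347 - 28 = 319)
I(-304) - 1*21978 = 319 - 1*21978 = 319 - 21978 = -21659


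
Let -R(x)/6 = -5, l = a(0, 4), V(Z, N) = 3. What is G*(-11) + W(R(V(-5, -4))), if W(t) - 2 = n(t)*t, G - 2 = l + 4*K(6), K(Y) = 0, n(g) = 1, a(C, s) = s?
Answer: -34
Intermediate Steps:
l = 4
R(x) = 30 (R(x) = -6*(-5) = 30)
G = 6 (G = 2 + (4 + 4*0) = 2 + (4 + 0) = 2 + 4 = 6)
W(t) = 2 + t (W(t) = 2 + 1*t = 2 + t)
G*(-11) + W(R(V(-5, -4))) = 6*(-11) + (2 + 30) = -66 + 32 = -34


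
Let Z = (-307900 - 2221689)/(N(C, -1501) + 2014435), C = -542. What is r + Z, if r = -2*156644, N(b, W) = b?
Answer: -630931039773/2013893 ≈ -3.1329e+5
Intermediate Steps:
r = -313288 (r = -1*313288 = -313288)
Z = -2529589/2013893 (Z = (-307900 - 2221689)/(-542 + 2014435) = -2529589/2013893 ≈ -1.2561)
r + Z = -313288 - 2529589/2013893 = -630931039773/2013893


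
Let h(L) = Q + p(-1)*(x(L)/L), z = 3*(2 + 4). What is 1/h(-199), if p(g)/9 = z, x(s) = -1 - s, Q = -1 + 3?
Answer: -199/31678 ≈ -0.0062820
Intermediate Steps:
Q = 2
z = 18 (z = 3*6 = 18)
p(g) = 162 (p(g) = 9*18 = 162)
h(L) = 2 + 162*(-1 - L)/L (h(L) = 2 + 162*((-1 - L)/L) = 2 + 162*(-1 - L)/L)
1/h(-199) = 1/(-160 - 162/(-199)) = 1/(-160 - 162*(-1/199)) = 1/(-160 + 162/199) = 1/(-31678/199) = -199/31678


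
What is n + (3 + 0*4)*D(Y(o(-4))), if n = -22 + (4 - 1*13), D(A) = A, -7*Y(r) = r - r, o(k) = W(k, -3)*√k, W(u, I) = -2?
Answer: -31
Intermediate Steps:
o(k) = -2*√k
Y(r) = 0 (Y(r) = -(r - r)/7 = -⅐*0 = 0)
n = -31 (n = -22 + (4 - 13) = -22 - 9 = -31)
n + (3 + 0*4)*D(Y(o(-4))) = -31 + (3 + 0*4)*0 = -31 + (3 + 0)*0 = -31 + 3*0 = -31 + 0 = -31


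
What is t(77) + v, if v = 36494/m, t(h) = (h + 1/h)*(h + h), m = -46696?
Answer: 276889033/23348 ≈ 11859.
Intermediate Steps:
t(h) = 2*h*(h + 1/h) (t(h) = (h + 1/h)*(2*h) = 2*h*(h + 1/h))
v = -18247/23348 (v = 36494/(-46696) = 36494*(-1/46696) = -18247/23348 ≈ -0.78152)
t(77) + v = (2 + 2*77²) - 18247/23348 = (2 + 2*5929) - 18247/23348 = (2 + 11858) - 18247/23348 = 11860 - 18247/23348 = 276889033/23348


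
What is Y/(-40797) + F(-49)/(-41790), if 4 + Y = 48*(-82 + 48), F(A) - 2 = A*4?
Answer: 12713843/284151105 ≈ 0.044743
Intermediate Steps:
F(A) = 2 + 4*A (F(A) = 2 + A*4 = 2 + 4*A)
Y = -1636 (Y = -4 + 48*(-82 + 48) = -4 + 48*(-34) = -4 - 1632 = -1636)
Y/(-40797) + F(-49)/(-41790) = -1636/(-40797) + (2 + 4*(-49))/(-41790) = -1636*(-1/40797) + (2 - 196)*(-1/41790) = 1636/40797 - 194*(-1/41790) = 1636/40797 + 97/20895 = 12713843/284151105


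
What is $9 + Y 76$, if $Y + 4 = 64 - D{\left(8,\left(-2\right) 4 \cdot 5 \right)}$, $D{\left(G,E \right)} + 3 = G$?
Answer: $4189$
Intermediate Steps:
$D{\left(G,E \right)} = -3 + G$
$Y = 55$ ($Y = -4 + \left(64 - \left(-3 + 8\right)\right) = -4 + \left(64 - 5\right) = -4 + 59 = 55$)
$9 + Y 76 = 9 + 55 \cdot 76 = 9 + 4180 = 4189$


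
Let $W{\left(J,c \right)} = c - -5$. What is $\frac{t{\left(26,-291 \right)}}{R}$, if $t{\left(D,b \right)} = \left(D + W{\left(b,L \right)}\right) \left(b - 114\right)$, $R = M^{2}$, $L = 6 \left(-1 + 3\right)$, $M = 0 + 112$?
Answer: $- \frac{17415}{12544} \approx -1.3883$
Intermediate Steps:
$M = 112$
$L = 12$ ($L = 6 \cdot 2 = 12$)
$W{\left(J,c \right)} = 5 + c$ ($W{\left(J,c \right)} = c + 5 = 5 + c$)
$R = 12544$ ($R = 112^{2} = 12544$)
$t{\left(D,b \right)} = \left(-114 + b\right) \left(17 + D\right)$ ($t{\left(D,b \right)} = \left(D + \left(5 + 12\right)\right) \left(b - 114\right) = \left(D + 17\right) \left(-114 + b\right) = \left(17 + D\right) \left(-114 + b\right) = \left(-114 + b\right) \left(17 + D\right)$)
$\frac{t{\left(26,-291 \right)}}{R} = \frac{-1938 - 2964 + 17 \left(-291\right) + 26 \left(-291\right)}{12544} = \left(-1938 - 2964 - 4947 - 7566\right) \frac{1}{12544} = \left(-17415\right) \frac{1}{12544} = - \frac{17415}{12544}$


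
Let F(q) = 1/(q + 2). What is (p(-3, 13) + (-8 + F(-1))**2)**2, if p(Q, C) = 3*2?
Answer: 3025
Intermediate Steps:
p(Q, C) = 6
F(q) = 1/(2 + q)
(p(-3, 13) + (-8 + F(-1))**2)**2 = (6 + (-8 + 1/(2 - 1))**2)**2 = (6 + (-8 + 1/1)**2)**2 = (6 + (-8 + 1)**2)**2 = (6 + (-7)**2)**2 = (6 + 49)**2 = 55**2 = 3025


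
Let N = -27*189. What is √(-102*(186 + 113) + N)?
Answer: I*√35601 ≈ 188.68*I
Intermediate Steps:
N = -5103
√(-102*(186 + 113) + N) = √(-102*(186 + 113) - 5103) = √(-102*299 - 5103) = √(-30498 - 5103) = √(-35601) = I*√35601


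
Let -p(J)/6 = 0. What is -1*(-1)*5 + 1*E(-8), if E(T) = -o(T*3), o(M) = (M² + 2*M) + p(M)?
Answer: -523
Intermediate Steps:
p(J) = 0 (p(J) = -6*0 = 0)
o(M) = M² + 2*M (o(M) = (M² + 2*M) + 0 = M² + 2*M)
E(T) = -3*T*(2 + 3*T) (E(T) = -T*3*(2 + T*3) = -3*T*(2 + 3*T))
-1*(-1)*5 + 1*E(-8) = -1*(-1)*5 + 1*(3*(-8)*(-2 - 3*(-8))) = 1*5 + 1*(3*(-8)*(-2 + 24)) = 5 + 1*(3*(-8)*22) = 5 + 1*(-528) = 5 - 528 = -523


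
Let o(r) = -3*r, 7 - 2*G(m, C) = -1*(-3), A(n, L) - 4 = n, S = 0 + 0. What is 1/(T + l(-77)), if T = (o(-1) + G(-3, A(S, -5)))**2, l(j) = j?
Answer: -1/52 ≈ -0.019231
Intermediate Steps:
S = 0
A(n, L) = 4 + n
G(m, C) = 2 (G(m, C) = 7/2 - (-1)*(-3)/2 = 7/2 - 1/2*3 = 7/2 - 3/2 = 2)
T = 25 (T = (-3*(-1) + 2)**2 = (3 + 2)**2 = 5**2 = 25)
1/(T + l(-77)) = 1/(25 - 77) = 1/(-52) = -1/52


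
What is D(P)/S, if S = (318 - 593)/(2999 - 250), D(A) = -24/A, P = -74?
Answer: -32988/10175 ≈ -3.2421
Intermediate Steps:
S = -275/2749 ≈ -0.10004
D(P)/S = (-24/(-74))/(-275/2749) = -24*(-1/74)*(-2749/275) = (12/37)*(-2749/275) = -32988/10175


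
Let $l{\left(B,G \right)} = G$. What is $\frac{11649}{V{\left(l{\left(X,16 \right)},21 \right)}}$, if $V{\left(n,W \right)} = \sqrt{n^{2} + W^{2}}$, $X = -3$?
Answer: $\frac{11649 \sqrt{697}}{697} \approx 441.24$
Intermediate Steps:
$V{\left(n,W \right)} = \sqrt{W^{2} + n^{2}}$
$\frac{11649}{V{\left(l{\left(X,16 \right)},21 \right)}} = \frac{11649}{\sqrt{21^{2} + 16^{2}}} = \frac{11649}{\sqrt{441 + 256}} = \frac{11649}{\sqrt{697}} = 11649 \frac{\sqrt{697}}{697} = \frac{11649 \sqrt{697}}{697}$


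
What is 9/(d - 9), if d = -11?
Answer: -9/20 ≈ -0.45000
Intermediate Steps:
9/(d - 9) = 9/(-11 - 9) = 9/(-20) = -1/20*9 = -9/20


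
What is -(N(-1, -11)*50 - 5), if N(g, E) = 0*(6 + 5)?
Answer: 5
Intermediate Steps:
N(g, E) = 0 (N(g, E) = 0*11 = 0)
-(N(-1, -11)*50 - 5) = -(0*50 - 5) = -(0 - 5) = -1*(-5) = 5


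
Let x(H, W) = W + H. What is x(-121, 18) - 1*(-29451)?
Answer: 29348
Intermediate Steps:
x(H, W) = H + W
x(-121, 18) - 1*(-29451) = (-121 + 18) - 1*(-29451) = -103 + 29451 = 29348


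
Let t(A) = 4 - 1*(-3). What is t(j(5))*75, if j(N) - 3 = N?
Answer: 525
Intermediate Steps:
j(N) = 3 + N
t(A) = 7 (t(A) = 4 + 3 = 7)
t(j(5))*75 = 7*75 = 525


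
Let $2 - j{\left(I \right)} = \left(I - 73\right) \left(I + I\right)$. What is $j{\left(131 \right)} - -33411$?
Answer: $18217$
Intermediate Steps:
$j{\left(I \right)} = 2 - 2 I \left(-73 + I\right)$ ($j{\left(I \right)} = 2 - \left(I - 73\right) \left(I + I\right) = 2 - \left(-73 + I\right) 2 I = 2 - 2 I \left(-73 + I\right)$)
$j{\left(131 \right)} - -33411 = \left(2 - 2 \cdot 131^{2} + 146 \cdot 131\right) - -33411 = \left(2 - 34322 + 19126\right) + 33411 = -15194 + 33411 = 18217$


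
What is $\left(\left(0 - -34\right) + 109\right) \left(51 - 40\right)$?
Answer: $1573$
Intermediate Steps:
$\left(\left(0 - -34\right) + 109\right) \left(51 - 40\right) = \left(\left(0 + 34\right) + 109\right) 11 = \left(34 + 109\right) 11 = 143 \cdot 11 = 1573$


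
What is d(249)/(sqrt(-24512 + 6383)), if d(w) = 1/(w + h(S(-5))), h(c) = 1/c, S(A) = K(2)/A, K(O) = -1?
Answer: -I*sqrt(18129)/4604766 ≈ -2.924e-5*I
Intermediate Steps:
S(A) = -1/A
d(w) = 1/(5 + w) (d(w) = 1/(w + 1/(-1/(-5))) = 1/(w + 1/(-1*(-1/5))) = 1/(w + 1/(1/5)) = 1/(w + 5) = 1/(5 + w))
d(249)/(sqrt(-24512 + 6383)) = 1/((5 + 249)*(sqrt(-24512 + 6383))) = 1/(254*(sqrt(-18129))) = 1/(254*((I*sqrt(18129)))) = (-I*sqrt(18129)/18129)/254 = -I*sqrt(18129)/4604766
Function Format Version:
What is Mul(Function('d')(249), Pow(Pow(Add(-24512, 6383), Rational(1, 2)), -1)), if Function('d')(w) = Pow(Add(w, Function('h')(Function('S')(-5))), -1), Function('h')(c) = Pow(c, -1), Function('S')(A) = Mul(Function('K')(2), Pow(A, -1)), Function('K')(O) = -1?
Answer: Mul(Rational(-1, 4604766), I, Pow(18129, Rational(1, 2))) ≈ Mul(-2.9240e-5, I)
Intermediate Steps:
Function('S')(A) = Mul(-1, Pow(A, -1))
Function('d')(w) = Pow(Add(5, w), -1) (Function('d')(w) = Pow(Add(w, Pow(Mul(-1, Pow(-5, -1)), -1)), -1) = Pow(Add(w, Pow(Mul(-1, Rational(-1, 5)), -1)), -1) = Pow(Add(w, Pow(Rational(1, 5), -1)), -1) = Pow(Add(w, 5), -1) = Pow(Add(5, w), -1))
Mul(Function('d')(249), Pow(Pow(Add(-24512, 6383), Rational(1, 2)), -1)) = Mul(Pow(Add(5, 249), -1), Pow(Pow(Add(-24512, 6383), Rational(1, 2)), -1)) = Mul(Pow(254, -1), Pow(Pow(-18129, Rational(1, 2)), -1)) = Mul(Rational(1, 254), Pow(Mul(I, Pow(18129, Rational(1, 2))), -1)) = Mul(Rational(1, 254), Mul(Rational(-1, 18129), I, Pow(18129, Rational(1, 2)))) = Mul(Rational(-1, 4604766), I, Pow(18129, Rational(1, 2)))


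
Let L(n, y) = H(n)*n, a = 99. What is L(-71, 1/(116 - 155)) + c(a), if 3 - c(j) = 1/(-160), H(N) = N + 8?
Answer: 716161/160 ≈ 4476.0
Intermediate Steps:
H(N) = 8 + N
L(n, y) = n*(8 + n) (L(n, y) = (8 + n)*n = n*(8 + n))
c(j) = 481/160 (c(j) = 3 - 1/(-160) = 3 - 1*(-1/160) = 3 + 1/160 = 481/160)
L(-71, 1/(116 - 155)) + c(a) = -71*(8 - 71) + 481/160 = -71*(-63) + 481/160 = 4473 + 481/160 = 716161/160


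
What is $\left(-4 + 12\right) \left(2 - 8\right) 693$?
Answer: $-33264$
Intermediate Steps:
$\left(-4 + 12\right) \left(2 - 8\right) 693 = 8 \left(-6\right) 693 = \left(-48\right) 693 = -33264$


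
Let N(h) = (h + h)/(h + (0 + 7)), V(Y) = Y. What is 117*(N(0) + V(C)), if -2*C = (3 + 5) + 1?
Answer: -1053/2 ≈ -526.50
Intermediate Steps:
C = -9/2 (C = -((3 + 5) + 1)/2 = -(8 + 1)/2 = -½*9 = -9/2 ≈ -4.5000)
N(h) = 2*h/(7 + h) (N(h) = (2*h)/(h + 7) = (2*h)/(7 + h) = 2*h/(7 + h))
117*(N(0) + V(C)) = 117*(2*0/(7 + 0) - 9/2) = 117*(2*0/7 - 9/2) = 117*(2*0*(⅐) - 9/2) = 117*(0 - 9/2) = 117*(-9/2) = -1053/2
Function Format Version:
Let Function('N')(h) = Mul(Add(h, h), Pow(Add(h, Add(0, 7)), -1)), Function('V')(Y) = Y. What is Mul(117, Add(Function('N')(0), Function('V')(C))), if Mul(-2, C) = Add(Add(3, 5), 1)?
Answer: Rational(-1053, 2) ≈ -526.50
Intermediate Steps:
C = Rational(-9, 2) (C = Mul(Rational(-1, 2), Add(Add(3, 5), 1)) = Mul(Rational(-1, 2), Add(8, 1)) = Mul(Rational(-1, 2), 9) = Rational(-9, 2) ≈ -4.5000)
Function('N')(h) = Mul(2, h, Pow(Add(7, h), -1)) (Function('N')(h) = Mul(Mul(2, h), Pow(Add(h, 7), -1)) = Mul(Mul(2, h), Pow(Add(7, h), -1)) = Mul(2, h, Pow(Add(7, h), -1)))
Mul(117, Add(Function('N')(0), Function('V')(C))) = Mul(117, Add(Mul(2, 0, Pow(Add(7, 0), -1)), Rational(-9, 2))) = Mul(117, Add(Mul(2, 0, Pow(7, -1)), Rational(-9, 2))) = Mul(117, Add(Mul(2, 0, Rational(1, 7)), Rational(-9, 2))) = Mul(117, Add(0, Rational(-9, 2))) = Mul(117, Rational(-9, 2)) = Rational(-1053, 2)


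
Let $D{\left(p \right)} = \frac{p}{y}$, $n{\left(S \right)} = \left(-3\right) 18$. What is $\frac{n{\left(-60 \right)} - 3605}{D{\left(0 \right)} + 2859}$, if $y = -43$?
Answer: $- \frac{3659}{2859} \approx -1.2798$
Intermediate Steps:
$n{\left(S \right)} = -54$
$D{\left(p \right)} = - \frac{p}{43}$ ($D{\left(p \right)} = \frac{p}{-43} = p \left(- \frac{1}{43}\right) = - \frac{p}{43}$)
$\frac{n{\left(-60 \right)} - 3605}{D{\left(0 \right)} + 2859} = \frac{-54 - 3605}{\left(- \frac{1}{43}\right) 0 + 2859} = - \frac{3659}{0 + 2859} = - \frac{3659}{2859}$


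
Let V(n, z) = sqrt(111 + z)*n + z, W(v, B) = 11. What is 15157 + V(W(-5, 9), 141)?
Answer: 15298 + 66*sqrt(7) ≈ 15473.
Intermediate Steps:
V(n, z) = z + n*sqrt(111 + z) (V(n, z) = n*sqrt(111 + z) + z = z + n*sqrt(111 + z))
15157 + V(W(-5, 9), 141) = 15157 + (141 + 11*sqrt(111 + 141)) = 15157 + (141 + 11*sqrt(252)) = 15157 + (141 + 11*(6*sqrt(7))) = 15157 + (141 + 66*sqrt(7)) = 15298 + 66*sqrt(7)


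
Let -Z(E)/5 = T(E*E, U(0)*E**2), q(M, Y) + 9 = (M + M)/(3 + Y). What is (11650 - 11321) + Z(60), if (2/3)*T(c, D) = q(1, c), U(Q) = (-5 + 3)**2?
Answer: 952383/2402 ≈ 396.50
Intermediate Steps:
U(Q) = 4 (U(Q) = (-2)**2 = 4)
q(M, Y) = -9 + 2*M/(3 + Y) (q(M, Y) = -9 + (M + M)/(3 + Y) = -9 + (2*M)/(3 + Y) = -9 + 2*M/(3 + Y))
T(c, D) = 3*(-25 - 9*c)/(2*(3 + c)) (T(c, D) = 3*((-27 - 9*c + 2*1)/(3 + c))/2 = 3*((-27 - 9*c + 2)/(3 + c))/2 = 3*((-25 - 9*c)/(3 + c))/2 = 3*(-25 - 9*c)/(2*(3 + c)))
Z(E) = -15*(-25 - 9*E**2)/(2*(3 + E**2)) (Z(E) = -15*(-25 - 9*E*E)/(2*(3 + E*E)) = -15*(-25 - 9*E**2)/(2*(3 + E**2)))
(11650 - 11321) + Z(60) = (11650 - 11321) + 15*(25 + 9*60**2)/(2*(3 + 60**2)) = 329 + 15*(25 + 9*3600)/(2*(3 + 3600)) = 329 + (15/2)*(25 + 32400)/3603 = 329 + (15/2)*(1/3603)*32425 = 329 + 162125/2402 = 952383/2402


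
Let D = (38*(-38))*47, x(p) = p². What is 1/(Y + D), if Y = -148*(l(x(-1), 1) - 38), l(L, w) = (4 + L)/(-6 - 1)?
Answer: -7/434968 ≈ -1.6093e-5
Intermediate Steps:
l(L, w) = -4/7 - L/7 (l(L, w) = (4 + L)/(-7) = (4 + L)*(-⅐) = -4/7 - L/7)
Y = 40108/7 (Y = -148*((-4/7 - ⅐*(-1)²) - 38) = -148*((-4/7 - ⅐*1) - 38) = -148*((-4/7 - ⅐) - 38) = -148*(-5/7 - 38) = -148*(-271/7) = 40108/7 ≈ 5729.7)
D = -67868 (D = -1444*47 = -67868)
1/(Y + D) = 1/(40108/7 - 67868) = 1/(-434968/7) = -7/434968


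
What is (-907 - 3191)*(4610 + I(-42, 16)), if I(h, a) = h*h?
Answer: -26120652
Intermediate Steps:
I(h, a) = h²
(-907 - 3191)*(4610 + I(-42, 16)) = (-907 - 3191)*(4610 + (-42)²) = -4098*(4610 + 1764) = -4098*6374 = -26120652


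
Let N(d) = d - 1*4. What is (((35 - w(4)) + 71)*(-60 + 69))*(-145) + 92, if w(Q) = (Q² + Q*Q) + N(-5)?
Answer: -108223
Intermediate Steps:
N(d) = -4 + d (N(d) = d - 4 = -4 + d)
w(Q) = -9 + 2*Q² (w(Q) = (Q² + Q*Q) + (-4 - 5) = (Q² + Q²) - 9 = 2*Q² - 9 = -9 + 2*Q²)
(((35 - w(4)) + 71)*(-60 + 69))*(-145) + 92 = (((35 - (-9 + 2*4²)) + 71)*(-60 + 69))*(-145) + 92 = (((35 - (-9 + 2*16)) + 71)*9)*(-145) + 92 = (((35 - (-9 + 32)) + 71)*9)*(-145) + 92 = (((35 - 1*23) + 71)*9)*(-145) + 92 = (((35 - 23) + 71)*9)*(-145) + 92 = ((12 + 71)*9)*(-145) + 92 = (83*9)*(-145) + 92 = 747*(-145) + 92 = -108315 + 92 = -108223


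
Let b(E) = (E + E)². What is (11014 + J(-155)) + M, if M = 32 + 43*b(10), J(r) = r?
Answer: 28091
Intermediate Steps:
b(E) = 4*E² (b(E) = (2*E)² = 4*E²)
M = 17232 (M = 32 + 43*(4*10²) = 32 + 43*(4*100) = 32 + 43*400 = 32 + 17200 = 17232)
(11014 + J(-155)) + M = (11014 - 155) + 17232 = 10859 + 17232 = 28091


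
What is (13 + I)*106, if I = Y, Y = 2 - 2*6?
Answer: 318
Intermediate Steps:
Y = -10 (Y = 2 - 12 = -10)
I = -10
(13 + I)*106 = (13 - 10)*106 = 3*106 = 318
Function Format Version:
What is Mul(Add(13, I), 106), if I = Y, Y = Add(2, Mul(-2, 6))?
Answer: 318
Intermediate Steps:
Y = -10 (Y = Add(2, -12) = -10)
I = -10
Mul(Add(13, I), 106) = Mul(Add(13, -10), 106) = Mul(3, 106) = 318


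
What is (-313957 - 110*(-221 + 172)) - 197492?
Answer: -506059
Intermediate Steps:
(-313957 - 110*(-221 + 172)) - 197492 = (-313957 - 110*(-49)) - 197492 = (-313957 + 5390) - 197492 = -308567 - 197492 = -506059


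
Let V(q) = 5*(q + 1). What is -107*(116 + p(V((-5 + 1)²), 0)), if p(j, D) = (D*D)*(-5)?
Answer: -12412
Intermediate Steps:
V(q) = 5 + 5*q (V(q) = 5*(1 + q) = 5 + 5*q)
p(j, D) = -5*D² (p(j, D) = D²*(-5) = -5*D²)
-107*(116 + p(V((-5 + 1)²), 0)) = -107*(116 - 5*0²) = -107*(116 - 5*0) = -107*(116 + 0) = -107*116 = -12412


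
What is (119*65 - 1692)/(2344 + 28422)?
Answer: 6043/30766 ≈ 0.19642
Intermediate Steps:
(119*65 - 1692)/(2344 + 28422) = (7735 - 1692)/30766 = 6043*(1/30766) = 6043/30766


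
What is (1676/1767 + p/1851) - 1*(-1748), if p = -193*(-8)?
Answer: 635893760/363413 ≈ 1749.8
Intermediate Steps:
p = 1544
(1676/1767 + p/1851) - 1*(-1748) = (1676/1767 + 1544/1851) - 1*(-1748) = (1676*(1/1767) + 1544*(1/1851)) + 1748 = (1676/1767 + 1544/1851) + 1748 = 647836/363413 + 1748 = 635893760/363413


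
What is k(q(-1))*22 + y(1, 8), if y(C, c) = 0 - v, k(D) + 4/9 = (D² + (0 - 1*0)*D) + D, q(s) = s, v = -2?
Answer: -70/9 ≈ -7.7778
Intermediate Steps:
k(D) = -4/9 + D + D² (k(D) = -4/9 + ((D² + (0 - 1*0)*D) + D) = -4/9 + ((D² + (0 + 0)*D) + D) = -4/9 + ((D² + 0*D) + D) = -4/9 + ((D² + 0) + D) = -4/9 + (D² + D) = -4/9 + (D + D²) = -4/9 + D + D²)
y(C, c) = 2 (y(C, c) = 0 - 1*(-2) = 0 + 2 = 2)
k(q(-1))*22 + y(1, 8) = (-4/9 - 1 + (-1)²)*22 + 2 = (-4/9 - 1 + 1)*22 + 2 = -4/9*22 + 2 = -88/9 + 2 = -70/9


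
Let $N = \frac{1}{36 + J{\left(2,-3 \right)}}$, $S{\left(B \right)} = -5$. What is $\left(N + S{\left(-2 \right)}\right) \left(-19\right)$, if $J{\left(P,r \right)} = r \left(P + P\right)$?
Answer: $\frac{2261}{24} \approx 94.208$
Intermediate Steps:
$J{\left(P,r \right)} = 2 P r$ ($J{\left(P,r \right)} = r 2 P = 2 P r$)
$N = \frac{1}{24}$ ($N = \frac{1}{36 + 2 \cdot 2 \left(-3\right)} = \frac{1}{36 - 12} = \frac{1}{24} \approx 0.041667$)
$\left(N + S{\left(-2 \right)}\right) \left(-19\right) = \left(\frac{1}{24} - 5\right) \left(-19\right) = \left(- \frac{119}{24}\right) \left(-19\right) = \frac{2261}{24}$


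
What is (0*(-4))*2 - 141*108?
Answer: -15228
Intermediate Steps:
(0*(-4))*2 - 141*108 = 0*2 - 15228 = 0 - 15228 = -15228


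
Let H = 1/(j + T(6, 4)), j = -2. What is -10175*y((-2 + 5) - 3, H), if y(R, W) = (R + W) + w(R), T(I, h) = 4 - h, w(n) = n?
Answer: 10175/2 ≈ 5087.5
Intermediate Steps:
H = -1/2 (H = 1/(-2 + (4 - 1*4)) = 1/(-2 + (4 - 4)) = 1/(-2 + 0) = 1/(-2) = -1/2 ≈ -0.50000)
y(R, W) = W + 2*R (y(R, W) = (R + W) + R = W + 2*R)
-10175*y((-2 + 5) - 3, H) = -10175*(-1/2 + 2*((-2 + 5) - 3)) = -10175*(-1/2 + 2*(3 - 3)) = -10175*(-1/2 + 2*0) = -10175*(-1/2 + 0) = -10175*(-1/2) = 10175/2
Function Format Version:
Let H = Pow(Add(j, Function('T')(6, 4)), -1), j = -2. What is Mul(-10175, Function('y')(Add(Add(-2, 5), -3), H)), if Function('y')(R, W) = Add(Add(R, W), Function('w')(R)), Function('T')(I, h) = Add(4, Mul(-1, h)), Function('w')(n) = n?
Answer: Rational(10175, 2) ≈ 5087.5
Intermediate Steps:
H = Rational(-1, 2) (H = Pow(Add(-2, Add(4, Mul(-1, 4))), -1) = Pow(Add(-2, Add(4, -4)), -1) = Pow(Add(-2, 0), -1) = Pow(-2, -1) = Rational(-1, 2) ≈ -0.50000)
Function('y')(R, W) = Add(W, Mul(2, R)) (Function('y')(R, W) = Add(Add(R, W), R) = Add(W, Mul(2, R)))
Mul(-10175, Function('y')(Add(Add(-2, 5), -3), H)) = Mul(-10175, Add(Rational(-1, 2), Mul(2, Add(Add(-2, 5), -3)))) = Mul(-10175, Add(Rational(-1, 2), Mul(2, Add(3, -3)))) = Mul(-10175, Add(Rational(-1, 2), Mul(2, 0))) = Mul(-10175, Add(Rational(-1, 2), 0)) = Mul(-10175, Rational(-1, 2)) = Rational(10175, 2)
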